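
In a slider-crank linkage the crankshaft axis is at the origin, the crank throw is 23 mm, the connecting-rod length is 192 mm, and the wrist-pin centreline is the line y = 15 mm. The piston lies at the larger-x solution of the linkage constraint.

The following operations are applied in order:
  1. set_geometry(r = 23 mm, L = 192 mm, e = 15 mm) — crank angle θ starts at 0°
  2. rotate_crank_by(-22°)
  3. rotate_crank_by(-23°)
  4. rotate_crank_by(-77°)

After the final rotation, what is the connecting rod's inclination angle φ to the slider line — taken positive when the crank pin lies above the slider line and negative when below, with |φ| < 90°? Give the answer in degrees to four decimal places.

-10.3531

set_geometry: r = 23 mm, L = 192 mm, e = 15 mm; θ ← 0°
rotate_crank_by(-22°): θ ← 0° -22° = -22°
rotate_crank_by(-23°): θ ← -22° -23° = -45°
rotate_crank_by(-77°): θ ← -45° -77° = -122°
crank pin P = (r cos θ, r sin θ) = (-12.188143, -19.505106)
h = r sin θ − e = -19.505106 − 15 = -34.505106
sin φ = h / L = -34.505106 / 192 = -0.17971409
φ = arcsin(-0.17971409) = -10.353107°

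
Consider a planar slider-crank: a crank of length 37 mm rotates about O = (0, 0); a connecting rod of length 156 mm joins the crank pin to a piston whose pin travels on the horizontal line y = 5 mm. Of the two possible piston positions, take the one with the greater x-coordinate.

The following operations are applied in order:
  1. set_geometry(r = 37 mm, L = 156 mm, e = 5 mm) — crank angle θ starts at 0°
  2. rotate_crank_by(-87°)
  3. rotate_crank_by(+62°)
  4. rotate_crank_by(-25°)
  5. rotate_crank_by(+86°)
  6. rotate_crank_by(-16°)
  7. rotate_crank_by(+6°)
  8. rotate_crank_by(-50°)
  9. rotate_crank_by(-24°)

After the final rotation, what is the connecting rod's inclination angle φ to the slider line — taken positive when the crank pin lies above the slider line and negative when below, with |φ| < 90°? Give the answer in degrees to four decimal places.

-12.0233

set_geometry: r = 37 mm, L = 156 mm, e = 5 mm; θ ← 0°
rotate_crank_by(-87°): θ ← 0° -87° = -87°
rotate_crank_by(+62°): θ ← -87° +62° = -25°
rotate_crank_by(-25°): θ ← -25° -25° = -50°
rotate_crank_by(+86°): θ ← -50° +86° = 36°
rotate_crank_by(-16°): θ ← 36° -16° = 20°
rotate_crank_by(+6°): θ ← 20° +6° = 26°
rotate_crank_by(-50°): θ ← 26° -50° = -24°
rotate_crank_by(-24°): θ ← -24° -24° = -48°
crank pin P = (r cos θ, r sin θ) = (24.757832, -27.496359)
h = r sin θ − e = -27.496359 − 5 = -32.496359
sin φ = h / L = -32.496359 / 156 = -0.20830999
φ = arcsin(-0.20830999) = -12.023332°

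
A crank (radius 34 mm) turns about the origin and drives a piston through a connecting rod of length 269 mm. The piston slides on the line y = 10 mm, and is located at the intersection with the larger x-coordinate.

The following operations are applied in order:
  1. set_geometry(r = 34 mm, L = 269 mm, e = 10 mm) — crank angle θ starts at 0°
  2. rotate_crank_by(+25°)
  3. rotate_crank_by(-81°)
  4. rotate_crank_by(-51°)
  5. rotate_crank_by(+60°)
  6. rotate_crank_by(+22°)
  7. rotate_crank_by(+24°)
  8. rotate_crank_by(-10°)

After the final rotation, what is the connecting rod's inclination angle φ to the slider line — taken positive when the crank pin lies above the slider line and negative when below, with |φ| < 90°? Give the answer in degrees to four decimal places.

set_geometry: r = 34 mm, L = 269 mm, e = 10 mm; θ ← 0°
rotate_crank_by(+25°): θ ← 0° +25° = 25°
rotate_crank_by(-81°): θ ← 25° -81° = -56°
rotate_crank_by(-51°): θ ← -56° -51° = -107°
rotate_crank_by(+60°): θ ← -107° +60° = -47°
rotate_crank_by(+22°): θ ← -47° +22° = -25°
rotate_crank_by(+24°): θ ← -25° +24° = -1°
rotate_crank_by(-10°): θ ← -1° -10° = -11°
crank pin P = (r cos θ, r sin θ) = (33.375324, -6.487506)
h = r sin θ − e = -6.487506 − 10 = -16.487506
sin φ = h / L = -16.487506 / 269 = -0.06129184
φ = arcsin(-0.06129184) = -3.513966°

-3.5140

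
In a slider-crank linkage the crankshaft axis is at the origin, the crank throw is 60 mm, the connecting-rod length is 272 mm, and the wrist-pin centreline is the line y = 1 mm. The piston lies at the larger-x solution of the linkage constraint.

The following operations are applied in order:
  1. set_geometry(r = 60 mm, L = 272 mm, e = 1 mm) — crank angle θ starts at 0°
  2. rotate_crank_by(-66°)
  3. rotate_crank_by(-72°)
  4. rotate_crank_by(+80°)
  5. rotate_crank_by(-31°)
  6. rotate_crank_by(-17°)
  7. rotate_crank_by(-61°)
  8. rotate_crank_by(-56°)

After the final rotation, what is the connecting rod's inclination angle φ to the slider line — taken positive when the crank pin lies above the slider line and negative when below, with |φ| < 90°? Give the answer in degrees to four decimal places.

8.4395

set_geometry: r = 60 mm, L = 272 mm, e = 1 mm; θ ← 0°
rotate_crank_by(-66°): θ ← 0° -66° = -66°
rotate_crank_by(-72°): θ ← -66° -72° = -138°
rotate_crank_by(+80°): θ ← -138° +80° = -58°
rotate_crank_by(-31°): θ ← -58° -31° = -89°
rotate_crank_by(-17°): θ ← -89° -17° = -106°
rotate_crank_by(-61°): θ ← -106° -61° = -167°
rotate_crank_by(-56°): θ ← -167° -56° = -223°
crank pin P = (r cos θ, r sin θ) = (-43.881222, 40.919902)
h = r sin θ − e = 40.919902 − 1 = 39.919902
sin φ = h / L = 39.919902 / 272 = 0.14676434
φ = arcsin(0.14676434) = 8.439462°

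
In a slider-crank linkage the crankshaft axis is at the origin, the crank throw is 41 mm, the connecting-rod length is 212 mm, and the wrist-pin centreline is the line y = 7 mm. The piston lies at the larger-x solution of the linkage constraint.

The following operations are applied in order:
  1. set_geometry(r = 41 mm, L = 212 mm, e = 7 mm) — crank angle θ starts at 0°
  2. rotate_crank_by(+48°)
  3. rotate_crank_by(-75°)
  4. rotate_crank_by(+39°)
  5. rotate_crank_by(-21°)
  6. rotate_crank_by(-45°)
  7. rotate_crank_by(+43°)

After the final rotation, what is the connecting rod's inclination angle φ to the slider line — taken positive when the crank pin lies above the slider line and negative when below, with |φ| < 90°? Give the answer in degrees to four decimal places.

-4.0094

set_geometry: r = 41 mm, L = 212 mm, e = 7 mm; θ ← 0°
rotate_crank_by(+48°): θ ← 0° +48° = 48°
rotate_crank_by(-75°): θ ← 48° -75° = -27°
rotate_crank_by(+39°): θ ← -27° +39° = 12°
rotate_crank_by(-21°): θ ← 12° -21° = -9°
rotate_crank_by(-45°): θ ← -9° -45° = -54°
rotate_crank_by(+43°): θ ← -54° +43° = -11°
crank pin P = (r cos θ, r sin θ) = (40.246715, -7.823169)
h = r sin θ − e = -7.823169 − 7 = -14.823169
sin φ = h / L = -14.823169 / 212 = -0.06992061
φ = arcsin(-0.06992061) = -4.009427°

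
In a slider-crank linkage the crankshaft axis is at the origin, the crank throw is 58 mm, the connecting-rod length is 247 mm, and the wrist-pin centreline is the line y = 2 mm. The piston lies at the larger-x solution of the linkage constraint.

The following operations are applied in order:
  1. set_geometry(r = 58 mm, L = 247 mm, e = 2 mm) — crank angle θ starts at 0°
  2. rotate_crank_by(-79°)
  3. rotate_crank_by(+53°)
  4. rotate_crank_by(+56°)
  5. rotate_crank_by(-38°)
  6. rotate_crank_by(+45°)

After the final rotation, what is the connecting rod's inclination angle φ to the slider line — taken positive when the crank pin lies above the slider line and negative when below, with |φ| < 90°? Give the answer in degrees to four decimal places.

set_geometry: r = 58 mm, L = 247 mm, e = 2 mm; θ ← 0°
rotate_crank_by(-79°): θ ← 0° -79° = -79°
rotate_crank_by(+53°): θ ← -79° +53° = -26°
rotate_crank_by(+56°): θ ← -26° +56° = 30°
rotate_crank_by(-38°): θ ← 30° -38° = -8°
rotate_crank_by(+45°): θ ← -8° +45° = 37°
crank pin P = (r cos θ, r sin θ) = (46.320860, 34.905271)
h = r sin θ − e = 34.905271 − 2 = 32.905271
sin φ = h / L = 32.905271 / 247 = 0.13321972
φ = arcsin(0.13321972) = 7.655688°

7.6557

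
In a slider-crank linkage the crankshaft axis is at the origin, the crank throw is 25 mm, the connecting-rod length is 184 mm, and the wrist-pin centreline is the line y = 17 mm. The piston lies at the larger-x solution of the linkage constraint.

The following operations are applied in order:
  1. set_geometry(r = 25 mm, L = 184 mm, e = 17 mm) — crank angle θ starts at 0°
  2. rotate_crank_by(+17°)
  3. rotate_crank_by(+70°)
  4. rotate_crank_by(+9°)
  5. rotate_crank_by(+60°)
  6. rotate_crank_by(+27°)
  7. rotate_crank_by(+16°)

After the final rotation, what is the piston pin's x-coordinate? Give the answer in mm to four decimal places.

158.6366

set_geometry: r = 25 mm, L = 184 mm, e = 17 mm; θ ← 0°
rotate_crank_by(+17°): θ ← 0° +17° = 17°
rotate_crank_by(+70°): θ ← 17° +70° = 87°
rotate_crank_by(+9°): θ ← 87° +9° = 96°
rotate_crank_by(+60°): θ ← 96° +60° = 156°
rotate_crank_by(+27°): θ ← 156° +27° = 183°
rotate_crank_by(+16°): θ ← 183° +16° = 199°
crank pin P = (r cos θ, r sin θ) = (-23.637964, -8.139204)
h = r sin θ − e = -8.139204 − 17 = -25.139204
x = r cos θ + √(L² − h²) = -23.637964 + √(33856.0 − 631.9796) = -23.637964 + 182.274574 = 158.636610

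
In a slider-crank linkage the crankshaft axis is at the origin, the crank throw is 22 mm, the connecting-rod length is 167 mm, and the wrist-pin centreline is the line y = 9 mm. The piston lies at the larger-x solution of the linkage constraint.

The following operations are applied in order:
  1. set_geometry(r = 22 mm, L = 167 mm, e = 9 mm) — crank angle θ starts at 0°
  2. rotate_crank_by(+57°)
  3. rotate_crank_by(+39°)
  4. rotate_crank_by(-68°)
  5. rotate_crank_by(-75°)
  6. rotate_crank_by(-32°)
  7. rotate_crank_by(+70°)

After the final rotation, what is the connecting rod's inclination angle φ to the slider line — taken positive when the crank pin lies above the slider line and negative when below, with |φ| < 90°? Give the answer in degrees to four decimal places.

-4.2725

set_geometry: r = 22 mm, L = 167 mm, e = 9 mm; θ ← 0°
rotate_crank_by(+57°): θ ← 0° +57° = 57°
rotate_crank_by(+39°): θ ← 57° +39° = 96°
rotate_crank_by(-68°): θ ← 96° -68° = 28°
rotate_crank_by(-75°): θ ← 28° -75° = -47°
rotate_crank_by(-32°): θ ← -47° -32° = -79°
rotate_crank_by(+70°): θ ← -79° +70° = -9°
crank pin P = (r cos θ, r sin θ) = (21.729143, -3.441558)
h = r sin θ − e = -3.441558 − 9 = -12.441558
sin φ = h / L = -12.441558 / 167 = -0.07450035
φ = arcsin(-0.07450035) = -4.272514°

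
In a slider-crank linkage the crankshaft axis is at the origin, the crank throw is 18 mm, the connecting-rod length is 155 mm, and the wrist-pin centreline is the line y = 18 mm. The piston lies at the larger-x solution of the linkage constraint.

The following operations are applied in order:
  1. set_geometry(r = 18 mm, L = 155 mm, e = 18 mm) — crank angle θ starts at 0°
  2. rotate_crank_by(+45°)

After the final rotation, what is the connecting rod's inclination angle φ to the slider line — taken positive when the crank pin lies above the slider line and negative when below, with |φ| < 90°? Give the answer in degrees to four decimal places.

set_geometry: r = 18 mm, L = 155 mm, e = 18 mm; θ ← 0°
rotate_crank_by(+45°): θ ← 0° +45° = 45°
crank pin P = (r cos θ, r sin θ) = (12.727922, 12.727922)
h = r sin θ − e = 12.727922 − 18 = -5.272078
sin φ = h / L = -5.272078 / 155 = -0.03401341
φ = arcsin(-0.03401341) = -1.949201°

-1.9492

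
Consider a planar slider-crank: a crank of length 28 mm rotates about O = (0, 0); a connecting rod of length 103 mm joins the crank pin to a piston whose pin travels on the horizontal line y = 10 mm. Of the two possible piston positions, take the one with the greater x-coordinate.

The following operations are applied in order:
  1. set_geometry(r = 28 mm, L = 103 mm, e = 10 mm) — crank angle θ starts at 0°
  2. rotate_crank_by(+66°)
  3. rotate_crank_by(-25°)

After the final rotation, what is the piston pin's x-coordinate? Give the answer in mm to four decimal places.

set_geometry: r = 28 mm, L = 103 mm, e = 10 mm; θ ← 0°
rotate_crank_by(+66°): θ ← 0° +66° = 66°
rotate_crank_by(-25°): θ ← 66° -25° = 41°
crank pin P = (r cos θ, r sin θ) = (21.131868, 18.369653)
h = r sin θ − e = 18.369653 − 10 = 8.369653
x = r cos θ + √(L² − h²) = 21.131868 + √(10609.0 − 70.0511) = 21.131868 + 102.659383 = 123.791251

123.7913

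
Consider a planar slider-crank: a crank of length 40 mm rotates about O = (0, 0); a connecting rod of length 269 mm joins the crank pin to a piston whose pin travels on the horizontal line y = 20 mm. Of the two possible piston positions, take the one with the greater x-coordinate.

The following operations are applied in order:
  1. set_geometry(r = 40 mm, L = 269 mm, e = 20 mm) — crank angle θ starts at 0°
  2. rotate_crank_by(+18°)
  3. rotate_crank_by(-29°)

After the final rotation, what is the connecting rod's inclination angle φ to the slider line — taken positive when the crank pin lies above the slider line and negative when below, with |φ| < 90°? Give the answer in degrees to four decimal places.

-5.8960

set_geometry: r = 40 mm, L = 269 mm, e = 20 mm; θ ← 0°
rotate_crank_by(+18°): θ ← 0° +18° = 18°
rotate_crank_by(-29°): θ ← 18° -29° = -11°
crank pin P = (r cos θ, r sin θ) = (39.265087, -7.632360)
h = r sin θ − e = -7.632360 − 20 = -27.632360
sin φ = h / L = -27.632360 / 269 = -0.10272253
φ = arcsin(-0.10272253) = -5.895967°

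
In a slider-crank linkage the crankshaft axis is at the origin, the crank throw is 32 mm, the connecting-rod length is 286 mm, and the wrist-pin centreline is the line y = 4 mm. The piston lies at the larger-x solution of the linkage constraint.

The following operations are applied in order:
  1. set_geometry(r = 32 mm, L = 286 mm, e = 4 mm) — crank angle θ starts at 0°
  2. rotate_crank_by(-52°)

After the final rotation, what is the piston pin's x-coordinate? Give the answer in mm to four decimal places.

304.2050

set_geometry: r = 32 mm, L = 286 mm, e = 4 mm; θ ← 0°
rotate_crank_by(-52°): θ ← 0° -52° = -52°
crank pin P = (r cos θ, r sin θ) = (19.701167, -25.216344)
h = r sin θ − e = -25.216344 − 4 = -29.216344
x = r cos θ + √(L² − h²) = 19.701167 + √(81796.0 − 853.5948) = 19.701167 + 284.503788 = 304.204955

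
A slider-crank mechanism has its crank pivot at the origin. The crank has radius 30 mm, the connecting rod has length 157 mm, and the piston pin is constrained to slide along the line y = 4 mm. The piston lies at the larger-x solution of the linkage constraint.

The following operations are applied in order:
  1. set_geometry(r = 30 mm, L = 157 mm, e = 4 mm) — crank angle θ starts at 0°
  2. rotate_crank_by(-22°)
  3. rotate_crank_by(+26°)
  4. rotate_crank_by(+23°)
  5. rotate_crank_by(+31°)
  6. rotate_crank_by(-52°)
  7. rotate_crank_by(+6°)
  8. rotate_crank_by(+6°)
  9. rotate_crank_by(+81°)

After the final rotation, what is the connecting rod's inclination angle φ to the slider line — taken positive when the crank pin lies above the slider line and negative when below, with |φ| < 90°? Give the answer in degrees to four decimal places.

set_geometry: r = 30 mm, L = 157 mm, e = 4 mm; θ ← 0°
rotate_crank_by(-22°): θ ← 0° -22° = -22°
rotate_crank_by(+26°): θ ← -22° +26° = 4°
rotate_crank_by(+23°): θ ← 4° +23° = 27°
rotate_crank_by(+31°): θ ← 27° +31° = 58°
rotate_crank_by(-52°): θ ← 58° -52° = 6°
rotate_crank_by(+6°): θ ← 6° +6° = 12°
rotate_crank_by(+6°): θ ← 12° +6° = 18°
rotate_crank_by(+81°): θ ← 18° +81° = 99°
crank pin P = (r cos θ, r sin θ) = (-4.693034, 29.630650)
h = r sin θ − e = 29.630650 − 4 = 25.630650
sin φ = h / L = 25.630650 / 157 = 0.16325255
φ = arcsin(0.16325255) = 9.395737°

9.3957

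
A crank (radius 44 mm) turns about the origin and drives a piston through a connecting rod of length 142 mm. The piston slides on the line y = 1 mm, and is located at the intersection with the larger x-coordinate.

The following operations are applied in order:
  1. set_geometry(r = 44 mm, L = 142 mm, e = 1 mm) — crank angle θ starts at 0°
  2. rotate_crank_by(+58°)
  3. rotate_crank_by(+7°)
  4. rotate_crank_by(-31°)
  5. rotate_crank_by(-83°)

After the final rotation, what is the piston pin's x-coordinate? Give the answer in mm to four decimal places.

166.6848

set_geometry: r = 44 mm, L = 142 mm, e = 1 mm; θ ← 0°
rotate_crank_by(+58°): θ ← 0° +58° = 58°
rotate_crank_by(+7°): θ ← 58° +7° = 65°
rotate_crank_by(-31°): θ ← 65° -31° = 34°
rotate_crank_by(-83°): θ ← 34° -83° = -49°
crank pin P = (r cos θ, r sin θ) = (28.866597, -33.207222)
h = r sin θ − e = -33.207222 − 1 = -34.207222
x = r cos θ + √(L² − h²) = 28.866597 + √(20164.0 − 1170.1340) = 28.866597 + 137.818235 = 166.684833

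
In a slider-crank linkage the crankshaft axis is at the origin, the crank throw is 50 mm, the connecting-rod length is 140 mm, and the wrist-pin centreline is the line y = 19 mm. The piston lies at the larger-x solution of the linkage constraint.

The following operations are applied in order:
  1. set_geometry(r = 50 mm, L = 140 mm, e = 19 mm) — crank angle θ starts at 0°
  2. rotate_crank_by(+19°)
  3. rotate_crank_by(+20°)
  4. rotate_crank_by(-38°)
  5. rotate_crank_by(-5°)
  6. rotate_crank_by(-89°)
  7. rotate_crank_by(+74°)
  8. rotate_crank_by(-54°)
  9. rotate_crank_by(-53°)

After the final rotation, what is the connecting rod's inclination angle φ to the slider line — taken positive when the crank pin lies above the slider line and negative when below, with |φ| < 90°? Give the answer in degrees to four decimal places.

-25.1284

set_geometry: r = 50 mm, L = 140 mm, e = 19 mm; θ ← 0°
rotate_crank_by(+19°): θ ← 0° +19° = 19°
rotate_crank_by(+20°): θ ← 19° +20° = 39°
rotate_crank_by(-38°): θ ← 39° -38° = 1°
rotate_crank_by(-5°): θ ← 1° -5° = -4°
rotate_crank_by(-89°): θ ← -4° -89° = -93°
rotate_crank_by(+74°): θ ← -93° +74° = -19°
rotate_crank_by(-54°): θ ← -19° -54° = -73°
rotate_crank_by(-53°): θ ← -73° -53° = -126°
crank pin P = (r cos θ, r sin θ) = (-29.389263, -40.450850)
h = r sin θ − e = -40.450850 − 19 = -59.450850
sin φ = h / L = -59.450850 / 140 = -0.42464893
φ = arcsin(-0.42464893) = -25.128444°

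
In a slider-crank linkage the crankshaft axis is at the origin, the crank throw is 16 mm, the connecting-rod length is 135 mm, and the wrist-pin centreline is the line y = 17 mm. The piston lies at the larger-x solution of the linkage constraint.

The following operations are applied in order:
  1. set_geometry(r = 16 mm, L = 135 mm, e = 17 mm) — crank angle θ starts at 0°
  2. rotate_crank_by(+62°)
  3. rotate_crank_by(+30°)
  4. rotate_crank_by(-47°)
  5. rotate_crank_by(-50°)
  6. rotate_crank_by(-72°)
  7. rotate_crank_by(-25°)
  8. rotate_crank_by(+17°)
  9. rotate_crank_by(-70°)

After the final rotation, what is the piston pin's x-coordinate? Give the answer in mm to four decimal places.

118.3914

set_geometry: r = 16 mm, L = 135 mm, e = 17 mm; θ ← 0°
rotate_crank_by(+62°): θ ← 0° +62° = 62°
rotate_crank_by(+30°): θ ← 62° +30° = 92°
rotate_crank_by(-47°): θ ← 92° -47° = 45°
rotate_crank_by(-50°): θ ← 45° -50° = -5°
rotate_crank_by(-72°): θ ← -5° -72° = -77°
rotate_crank_by(-25°): θ ← -77° -25° = -102°
rotate_crank_by(+17°): θ ← -102° +17° = -85°
rotate_crank_by(-70°): θ ← -85° -70° = -155°
crank pin P = (r cos θ, r sin θ) = (-14.500925, -6.761892)
h = r sin θ − e = -6.761892 − 17 = -23.761892
x = r cos θ + √(L² − h²) = -14.500925 + √(18225.0 − 564.6275) = -14.500925 + 132.892334 = 118.391410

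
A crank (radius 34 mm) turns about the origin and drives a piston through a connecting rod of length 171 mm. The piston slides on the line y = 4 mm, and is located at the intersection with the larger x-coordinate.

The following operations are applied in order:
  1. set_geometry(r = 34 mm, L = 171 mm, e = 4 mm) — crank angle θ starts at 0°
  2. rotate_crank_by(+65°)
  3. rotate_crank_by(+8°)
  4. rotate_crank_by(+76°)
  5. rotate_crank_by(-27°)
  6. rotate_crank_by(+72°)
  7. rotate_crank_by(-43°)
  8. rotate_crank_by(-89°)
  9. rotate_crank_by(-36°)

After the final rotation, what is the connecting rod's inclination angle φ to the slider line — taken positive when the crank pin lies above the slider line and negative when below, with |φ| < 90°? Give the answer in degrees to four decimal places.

set_geometry: r = 34 mm, L = 171 mm, e = 4 mm; θ ← 0°
rotate_crank_by(+65°): θ ← 0° +65° = 65°
rotate_crank_by(+8°): θ ← 65° +8° = 73°
rotate_crank_by(+76°): θ ← 73° +76° = 149°
rotate_crank_by(-27°): θ ← 149° -27° = 122°
rotate_crank_by(+72°): θ ← 122° +72° = 194°
rotate_crank_by(-43°): θ ← 194° -43° = 151°
rotate_crank_by(-89°): θ ← 151° -89° = 62°
rotate_crank_by(-36°): θ ← 62° -36° = 26°
crank pin P = (r cos θ, r sin θ) = (30.558998, 14.904619)
h = r sin θ − e = 14.904619 − 4 = 10.904619
sin φ = h / L = 10.904619 / 171 = 0.06376970
φ = arcsin(0.06376970) = 3.656216°

3.6562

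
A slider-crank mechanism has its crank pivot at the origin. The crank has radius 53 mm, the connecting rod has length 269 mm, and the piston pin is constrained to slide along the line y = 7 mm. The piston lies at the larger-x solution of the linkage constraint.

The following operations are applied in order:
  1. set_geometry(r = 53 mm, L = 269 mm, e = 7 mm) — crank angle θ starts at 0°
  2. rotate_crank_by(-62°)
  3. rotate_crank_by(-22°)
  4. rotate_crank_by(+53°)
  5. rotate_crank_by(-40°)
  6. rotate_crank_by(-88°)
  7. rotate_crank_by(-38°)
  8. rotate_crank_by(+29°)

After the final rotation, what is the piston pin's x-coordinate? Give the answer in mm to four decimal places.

216.5540

set_geometry: r = 53 mm, L = 269 mm, e = 7 mm; θ ← 0°
rotate_crank_by(-62°): θ ← 0° -62° = -62°
rotate_crank_by(-22°): θ ← -62° -22° = -84°
rotate_crank_by(+53°): θ ← -84° +53° = -31°
rotate_crank_by(-40°): θ ← -31° -40° = -71°
rotate_crank_by(-88°): θ ← -71° -88° = -159°
rotate_crank_by(-38°): θ ← -159° -38° = -197°
rotate_crank_by(+29°): θ ← -197° +29° = -168°
crank pin P = (r cos θ, r sin θ) = (-51.841823, -11.019320)
h = r sin θ − e = -11.019320 − 7 = -18.019320
x = r cos θ + √(L² − h²) = -51.841823 + √(72361.0 − 324.6959) = -51.841823 + 268.395798 = 216.553975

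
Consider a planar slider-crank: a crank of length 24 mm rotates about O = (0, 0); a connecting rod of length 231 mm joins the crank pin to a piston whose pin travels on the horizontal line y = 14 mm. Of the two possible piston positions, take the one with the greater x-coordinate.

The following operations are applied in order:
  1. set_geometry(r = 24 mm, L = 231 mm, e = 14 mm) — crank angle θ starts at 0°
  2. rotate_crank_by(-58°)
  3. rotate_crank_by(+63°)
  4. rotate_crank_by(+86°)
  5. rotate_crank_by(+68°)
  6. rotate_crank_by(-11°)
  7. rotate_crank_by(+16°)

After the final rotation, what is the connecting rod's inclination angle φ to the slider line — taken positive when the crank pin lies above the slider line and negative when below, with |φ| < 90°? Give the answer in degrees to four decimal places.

set_geometry: r = 24 mm, L = 231 mm, e = 14 mm; θ ← 0°
rotate_crank_by(-58°): θ ← 0° -58° = -58°
rotate_crank_by(+63°): θ ← -58° +63° = 5°
rotate_crank_by(+86°): θ ← 5° +86° = 91°
rotate_crank_by(+68°): θ ← 91° +68° = 159°
rotate_crank_by(-11°): θ ← 159° -11° = 148°
rotate_crank_by(+16°): θ ← 148° +16° = 164°
crank pin P = (r cos θ, r sin θ) = (-23.070281, 6.615297)
h = r sin θ − e = 6.615297 − 14 = -7.384703
sin φ = h / L = -7.384703 / 231 = -0.03196841
φ = arcsin(-0.03196841) = -1.831967°

-1.8320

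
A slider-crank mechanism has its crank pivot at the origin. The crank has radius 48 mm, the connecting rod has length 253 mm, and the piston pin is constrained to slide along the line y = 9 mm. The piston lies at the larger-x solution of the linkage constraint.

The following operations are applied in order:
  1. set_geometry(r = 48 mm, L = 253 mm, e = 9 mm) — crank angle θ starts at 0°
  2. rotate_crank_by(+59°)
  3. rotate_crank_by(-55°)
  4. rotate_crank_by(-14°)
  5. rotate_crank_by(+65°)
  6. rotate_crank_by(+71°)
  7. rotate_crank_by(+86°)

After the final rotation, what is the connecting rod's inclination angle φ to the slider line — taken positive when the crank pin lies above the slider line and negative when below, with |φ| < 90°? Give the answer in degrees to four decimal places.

-7.8229

set_geometry: r = 48 mm, L = 253 mm, e = 9 mm; θ ← 0°
rotate_crank_by(+59°): θ ← 0° +59° = 59°
rotate_crank_by(-55°): θ ← 59° -55° = 4°
rotate_crank_by(-14°): θ ← 4° -14° = -10°
rotate_crank_by(+65°): θ ← -10° +65° = 55°
rotate_crank_by(+71°): θ ← 55° +71° = 126°
rotate_crank_by(+86°): θ ← 126° +86° = 212°
crank pin P = (r cos θ, r sin θ) = (-40.706309, -25.436125)
h = r sin θ − e = -25.436125 − 9 = -34.436125
sin φ = h / L = -34.436125 / 253 = -0.13611116
φ = arcsin(-0.13611116) = -7.822878°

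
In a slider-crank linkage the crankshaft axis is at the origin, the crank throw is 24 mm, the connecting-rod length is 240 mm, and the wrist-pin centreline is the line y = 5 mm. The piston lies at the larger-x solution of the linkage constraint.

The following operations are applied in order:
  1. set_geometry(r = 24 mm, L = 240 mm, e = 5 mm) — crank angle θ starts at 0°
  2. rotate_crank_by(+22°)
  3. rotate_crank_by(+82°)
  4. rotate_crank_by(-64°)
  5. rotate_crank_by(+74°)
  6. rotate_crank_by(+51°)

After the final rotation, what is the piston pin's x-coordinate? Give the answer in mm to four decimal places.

set_geometry: r = 24 mm, L = 240 mm, e = 5 mm; θ ← 0°
rotate_crank_by(+22°): θ ← 0° +22° = 22°
rotate_crank_by(+82°): θ ← 22° +82° = 104°
rotate_crank_by(-64°): θ ← 104° -64° = 40°
rotate_crank_by(+74°): θ ← 40° +74° = 114°
rotate_crank_by(+51°): θ ← 114° +51° = 165°
crank pin P = (r cos θ, r sin θ) = (-23.182220, 6.211657)
h = r sin θ − e = 6.211657 − 5 = 1.211657
x = r cos θ + √(L² − h²) = -23.182220 + √(57600.0 − 1.4681) = -23.182220 + 239.996941 = 216.814722

216.8147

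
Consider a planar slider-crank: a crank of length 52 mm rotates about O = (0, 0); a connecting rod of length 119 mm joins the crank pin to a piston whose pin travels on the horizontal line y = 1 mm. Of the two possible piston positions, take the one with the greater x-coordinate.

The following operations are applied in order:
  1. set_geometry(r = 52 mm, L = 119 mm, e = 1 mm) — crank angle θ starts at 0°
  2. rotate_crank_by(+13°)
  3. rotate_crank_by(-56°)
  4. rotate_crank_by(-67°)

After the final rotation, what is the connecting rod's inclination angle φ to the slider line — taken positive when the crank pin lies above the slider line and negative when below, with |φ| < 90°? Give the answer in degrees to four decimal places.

set_geometry: r = 52 mm, L = 119 mm, e = 1 mm; θ ← 0°
rotate_crank_by(+13°): θ ← 0° +13° = 13°
rotate_crank_by(-56°): θ ← 13° -56° = -43°
rotate_crank_by(-67°): θ ← -43° -67° = -110°
crank pin P = (r cos θ, r sin θ) = (-17.785047, -48.864016)
h = r sin θ − e = -48.864016 − 1 = -49.864016
sin φ = h / L = -49.864016 / 119 = -0.41902535
φ = arcsin(-0.41902535) = -24.773069°

-24.7731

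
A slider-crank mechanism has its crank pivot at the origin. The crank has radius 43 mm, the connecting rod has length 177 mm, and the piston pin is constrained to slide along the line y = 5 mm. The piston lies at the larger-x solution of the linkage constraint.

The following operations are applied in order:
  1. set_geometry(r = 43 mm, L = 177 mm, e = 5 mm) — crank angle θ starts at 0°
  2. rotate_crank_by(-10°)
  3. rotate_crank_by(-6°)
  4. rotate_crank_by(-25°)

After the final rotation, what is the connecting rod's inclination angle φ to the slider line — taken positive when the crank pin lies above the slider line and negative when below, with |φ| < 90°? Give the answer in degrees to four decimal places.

-10.8145

set_geometry: r = 43 mm, L = 177 mm, e = 5 mm; θ ← 0°
rotate_crank_by(-10°): θ ← 0° -10° = -10°
rotate_crank_by(-6°): θ ← -10° -6° = -16°
rotate_crank_by(-25°): θ ← -16° -25° = -41°
crank pin P = (r cos θ, r sin θ) = (32.452512, -28.210538)
h = r sin θ − e = -28.210538 − 5 = -33.210538
sin φ = h / L = -33.210538 / 177 = -0.18763016
φ = arcsin(-0.18763016) = -10.814515°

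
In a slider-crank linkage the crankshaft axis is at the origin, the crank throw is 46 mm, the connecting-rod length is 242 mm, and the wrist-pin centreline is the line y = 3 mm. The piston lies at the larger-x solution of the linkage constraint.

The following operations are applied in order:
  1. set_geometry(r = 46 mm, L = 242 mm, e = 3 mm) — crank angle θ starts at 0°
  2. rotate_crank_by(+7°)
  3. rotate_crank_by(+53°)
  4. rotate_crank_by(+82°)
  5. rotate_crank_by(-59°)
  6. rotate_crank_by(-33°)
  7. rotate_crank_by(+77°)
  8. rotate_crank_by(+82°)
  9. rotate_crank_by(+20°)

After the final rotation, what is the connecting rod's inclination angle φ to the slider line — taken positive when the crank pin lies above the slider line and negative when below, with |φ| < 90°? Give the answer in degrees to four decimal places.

set_geometry: r = 46 mm, L = 242 mm, e = 3 mm; θ ← 0°
rotate_crank_by(+7°): θ ← 0° +7° = 7°
rotate_crank_by(+53°): θ ← 7° +53° = 60°
rotate_crank_by(+82°): θ ← 60° +82° = 142°
rotate_crank_by(-59°): θ ← 142° -59° = 83°
rotate_crank_by(-33°): θ ← 83° -33° = 50°
rotate_crank_by(+77°): θ ← 50° +77° = 127°
rotate_crank_by(+82°): θ ← 127° +82° = 209°
rotate_crank_by(+20°): θ ← 209° +20° = 229°
crank pin P = (r cos θ, r sin θ) = (-30.178715, -34.716641)
h = r sin θ − e = -34.716641 − 3 = -37.716641
sin φ = h / L = -37.716641 / 242 = -0.15585389
φ = arcsin(-0.15585389) = -8.966322°

-8.9663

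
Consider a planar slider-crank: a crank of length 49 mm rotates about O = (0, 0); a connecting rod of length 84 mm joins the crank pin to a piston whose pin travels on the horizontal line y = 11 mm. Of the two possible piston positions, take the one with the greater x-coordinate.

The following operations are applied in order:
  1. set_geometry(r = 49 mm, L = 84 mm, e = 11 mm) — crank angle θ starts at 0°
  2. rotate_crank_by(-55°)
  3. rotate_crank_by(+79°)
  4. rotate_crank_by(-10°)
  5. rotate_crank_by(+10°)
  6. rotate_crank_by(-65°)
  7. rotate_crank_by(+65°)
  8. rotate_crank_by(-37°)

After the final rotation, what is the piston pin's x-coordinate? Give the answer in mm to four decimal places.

set_geometry: r = 49 mm, L = 84 mm, e = 11 mm; θ ← 0°
rotate_crank_by(-55°): θ ← 0° -55° = -55°
rotate_crank_by(+79°): θ ← -55° +79° = 24°
rotate_crank_by(-10°): θ ← 24° -10° = 14°
rotate_crank_by(+10°): θ ← 14° +10° = 24°
rotate_crank_by(-65°): θ ← 24° -65° = -41°
rotate_crank_by(+65°): θ ← -41° +65° = 24°
rotate_crank_by(-37°): θ ← 24° -37° = -13°
crank pin P = (r cos θ, r sin θ) = (47.744133, -11.022602)
h = r sin θ − e = -11.022602 − 11 = -22.022602
x = r cos θ + √(L² − h²) = 47.744133 + √(7056.0 − 484.9950) = 47.744133 + 81.061736 = 128.805869

128.8059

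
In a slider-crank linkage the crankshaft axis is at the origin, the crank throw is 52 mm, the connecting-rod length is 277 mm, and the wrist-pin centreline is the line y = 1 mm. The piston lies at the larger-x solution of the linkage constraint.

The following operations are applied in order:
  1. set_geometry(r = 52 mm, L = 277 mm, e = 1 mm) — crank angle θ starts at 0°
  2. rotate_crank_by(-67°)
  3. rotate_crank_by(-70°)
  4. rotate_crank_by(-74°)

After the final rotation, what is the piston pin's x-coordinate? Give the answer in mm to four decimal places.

set_geometry: r = 52 mm, L = 277 mm, e = 1 mm; θ ← 0°
rotate_crank_by(-67°): θ ← 0° -67° = -67°
rotate_crank_by(-70°): θ ← -67° -70° = -137°
rotate_crank_by(-74°): θ ← -137° -74° = -211°
crank pin P = (r cos θ, r sin θ) = (-44.572700, 26.781980)
h = r sin θ − e = 26.781980 − 1 = 25.781980
x = r cos θ + √(L² − h²) = -44.572700 + √(76729.0 − 664.7105) = -44.572700 + 275.797552 = 231.224852

231.2249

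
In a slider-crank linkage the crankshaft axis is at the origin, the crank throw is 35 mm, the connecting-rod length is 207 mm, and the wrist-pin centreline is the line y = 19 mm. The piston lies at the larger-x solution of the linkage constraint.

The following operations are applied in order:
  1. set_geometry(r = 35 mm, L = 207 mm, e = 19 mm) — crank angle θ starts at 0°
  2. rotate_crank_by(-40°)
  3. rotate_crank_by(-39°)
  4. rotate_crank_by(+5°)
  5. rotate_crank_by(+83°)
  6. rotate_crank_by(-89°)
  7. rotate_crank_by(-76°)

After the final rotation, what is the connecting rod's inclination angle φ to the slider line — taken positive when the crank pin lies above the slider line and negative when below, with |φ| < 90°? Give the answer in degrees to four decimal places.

-9.2394

set_geometry: r = 35 mm, L = 207 mm, e = 19 mm; θ ← 0°
rotate_crank_by(-40°): θ ← 0° -40° = -40°
rotate_crank_by(-39°): θ ← -40° -39° = -79°
rotate_crank_by(+5°): θ ← -79° +5° = -74°
rotate_crank_by(+83°): θ ← -74° +83° = 9°
rotate_crank_by(-89°): θ ← 9° -89° = -80°
rotate_crank_by(-76°): θ ← -80° -76° = -156°
crank pin P = (r cos θ, r sin θ) = (-31.974091, -14.235783)
h = r sin θ − e = -14.235783 − 19 = -33.235783
sin φ = h / L = -33.235783 / 207 = -0.16055934
φ = arcsin(-0.16055934) = -9.239364°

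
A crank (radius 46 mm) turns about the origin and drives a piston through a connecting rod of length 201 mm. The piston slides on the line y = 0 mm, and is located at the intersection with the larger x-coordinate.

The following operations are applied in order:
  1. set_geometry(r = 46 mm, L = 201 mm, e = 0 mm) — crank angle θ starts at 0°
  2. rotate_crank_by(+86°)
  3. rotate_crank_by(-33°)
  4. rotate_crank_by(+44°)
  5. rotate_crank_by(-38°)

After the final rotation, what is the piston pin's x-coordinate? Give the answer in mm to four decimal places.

set_geometry: r = 46 mm, L = 201 mm, e = 0 mm; θ ← 0°
rotate_crank_by(+86°): θ ← 0° +86° = 86°
rotate_crank_by(-33°): θ ← 86° -33° = 53°
rotate_crank_by(+44°): θ ← 53° +44° = 97°
rotate_crank_by(-38°): θ ← 97° -38° = 59°
crank pin P = (r cos θ, r sin θ) = (23.691751, 39.429696)
h = r sin θ − e = 39.429696 − 0 = 39.429696
x = r cos θ + √(L² − h²) = 23.691751 + √(40401.0 − 1554.7009) = 23.691751 + 197.094645 = 220.786396

220.7864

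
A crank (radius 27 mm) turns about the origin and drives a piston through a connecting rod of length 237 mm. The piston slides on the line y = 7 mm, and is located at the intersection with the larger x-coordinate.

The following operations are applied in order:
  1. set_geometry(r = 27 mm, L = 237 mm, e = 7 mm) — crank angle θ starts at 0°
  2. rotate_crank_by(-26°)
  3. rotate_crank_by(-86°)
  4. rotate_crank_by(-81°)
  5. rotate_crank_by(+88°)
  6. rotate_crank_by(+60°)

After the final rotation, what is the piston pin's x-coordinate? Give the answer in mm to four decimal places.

set_geometry: r = 27 mm, L = 237 mm, e = 7 mm; θ ← 0°
rotate_crank_by(-26°): θ ← 0° -26° = -26°
rotate_crank_by(-86°): θ ← -26° -86° = -112°
rotate_crank_by(-81°): θ ← -112° -81° = -193°
rotate_crank_by(+88°): θ ← -193° +88° = -105°
rotate_crank_by(+60°): θ ← -105° +60° = -45°
crank pin P = (r cos θ, r sin θ) = (19.091883, -19.091883)
h = r sin θ − e = -19.091883 − 7 = -26.091883
x = r cos θ + √(L² − h²) = 19.091883 + √(56169.0 − 680.7864) = 19.091883 + 235.559363 = 254.651246

254.6512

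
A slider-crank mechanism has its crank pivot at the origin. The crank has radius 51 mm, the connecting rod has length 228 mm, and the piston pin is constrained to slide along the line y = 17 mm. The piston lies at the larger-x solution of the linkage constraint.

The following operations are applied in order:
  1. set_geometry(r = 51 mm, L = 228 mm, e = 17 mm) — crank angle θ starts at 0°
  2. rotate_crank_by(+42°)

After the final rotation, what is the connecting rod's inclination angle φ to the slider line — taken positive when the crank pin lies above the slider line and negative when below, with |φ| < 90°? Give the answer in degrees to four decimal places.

set_geometry: r = 51 mm, L = 228 mm, e = 17 mm; θ ← 0°
rotate_crank_by(+42°): θ ← 0° +42° = 42°
crank pin P = (r cos θ, r sin θ) = (37.900386, 34.125661)
h = r sin θ − e = 34.125661 − 17 = 17.125661
sin φ = h / L = 17.125661 / 228 = 0.07511255
φ = arcsin(0.07511255) = 4.307689°

4.3077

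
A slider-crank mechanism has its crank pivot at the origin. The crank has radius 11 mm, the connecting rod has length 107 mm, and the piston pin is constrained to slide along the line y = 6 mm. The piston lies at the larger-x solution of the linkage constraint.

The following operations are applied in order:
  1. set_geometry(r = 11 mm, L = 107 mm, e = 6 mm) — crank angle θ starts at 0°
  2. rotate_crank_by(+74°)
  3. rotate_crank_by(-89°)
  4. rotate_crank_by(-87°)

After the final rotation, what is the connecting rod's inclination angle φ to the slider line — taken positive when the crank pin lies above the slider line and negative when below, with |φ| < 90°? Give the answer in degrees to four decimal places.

set_geometry: r = 11 mm, L = 107 mm, e = 6 mm; θ ← 0°
rotate_crank_by(+74°): θ ← 0° +74° = 74°
rotate_crank_by(-89°): θ ← 74° -89° = -15°
rotate_crank_by(-87°): θ ← -15° -87° = -102°
crank pin P = (r cos θ, r sin θ) = (-2.287029, -10.759624)
h = r sin θ − e = -10.759624 − 6 = -16.759624
sin φ = h / L = -16.759624 / 107 = -0.15663200
φ = arcsin(-0.15663200) = -9.011459°

-9.0115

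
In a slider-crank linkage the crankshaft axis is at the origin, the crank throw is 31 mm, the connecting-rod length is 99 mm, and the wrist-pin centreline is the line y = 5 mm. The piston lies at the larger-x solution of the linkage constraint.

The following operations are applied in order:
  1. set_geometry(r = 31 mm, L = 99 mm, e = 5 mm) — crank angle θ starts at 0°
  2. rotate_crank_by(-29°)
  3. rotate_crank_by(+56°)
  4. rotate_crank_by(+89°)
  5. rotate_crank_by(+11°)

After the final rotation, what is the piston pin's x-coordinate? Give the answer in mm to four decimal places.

78.3522

set_geometry: r = 31 mm, L = 99 mm, e = 5 mm; θ ← 0°
rotate_crank_by(-29°): θ ← 0° -29° = -29°
rotate_crank_by(+56°): θ ← -29° +56° = 27°
rotate_crank_by(+89°): θ ← 27° +89° = 116°
rotate_crank_by(+11°): θ ← 116° +11° = 127°
crank pin P = (r cos θ, r sin θ) = (-18.656266, 24.757701)
h = r sin θ − e = 24.757701 − 5 = 19.757701
x = r cos θ + √(L² − h²) = -18.656266 + √(9801.0 − 390.3667) = -18.656266 + 97.008418 = 78.352153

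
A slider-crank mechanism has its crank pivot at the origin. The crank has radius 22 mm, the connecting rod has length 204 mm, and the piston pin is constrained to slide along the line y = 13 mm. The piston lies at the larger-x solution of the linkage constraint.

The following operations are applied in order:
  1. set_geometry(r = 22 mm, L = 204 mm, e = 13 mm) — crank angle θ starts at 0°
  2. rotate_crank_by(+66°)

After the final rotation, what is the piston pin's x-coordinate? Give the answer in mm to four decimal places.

set_geometry: r = 22 mm, L = 204 mm, e = 13 mm; θ ← 0°
rotate_crank_by(+66°): θ ← 0° +66° = 66°
crank pin P = (r cos θ, r sin θ) = (8.948206, 20.098000)
h = r sin θ − e = 20.098000 − 13 = 7.098000
x = r cos θ + √(L² − h²) = 8.948206 + √(41616.0 − 50.3816) = 8.948206 + 203.876478 = 212.824684

212.8247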